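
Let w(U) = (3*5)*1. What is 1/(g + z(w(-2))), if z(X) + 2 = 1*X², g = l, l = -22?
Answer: 1/201 ≈ 0.0049751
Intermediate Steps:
g = -22
w(U) = 15 (w(U) = 15*1 = 15)
z(X) = -2 + X² (z(X) = -2 + 1*X² = -2 + X²)
1/(g + z(w(-2))) = 1/(-22 + (-2 + 15²)) = 1/(-22 + (-2 + 225)) = 1/(-22 + 223) = 1/201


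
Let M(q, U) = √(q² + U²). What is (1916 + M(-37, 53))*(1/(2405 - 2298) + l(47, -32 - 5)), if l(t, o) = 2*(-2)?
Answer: -818132/107 - 427*√4178/107 ≈ -7904.0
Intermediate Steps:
M(q, U) = √(U² + q²)
l(t, o) = -4
(1916 + M(-37, 53))*(1/(2405 - 2298) + l(47, -32 - 5)) = (1916 + √(53² + (-37)²))*(1/(2405 - 2298) - 4) = (1916 + √(2809 + 1369))*(1/107 - 4) = (1916 + √4178)*(1/107 - 4) = (1916 + √4178)*(-427/107) = -818132/107 - 427*√4178/107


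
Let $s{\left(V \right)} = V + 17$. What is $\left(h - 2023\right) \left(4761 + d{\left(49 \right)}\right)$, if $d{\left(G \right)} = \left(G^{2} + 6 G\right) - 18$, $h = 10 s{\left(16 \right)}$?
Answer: $-12592534$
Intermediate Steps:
$s{\left(V \right)} = 17 + V$
$h = 330$ ($h = 10 \left(17 + 16\right) = 10 \cdot 33 = 330$)
$d{\left(G \right)} = -18 + G^{2} + 6 G$
$\left(h - 2023\right) \left(4761 + d{\left(49 \right)}\right) = \left(330 - 2023\right) \left(4761 + \left(-18 + 49^{2} + 6 \cdot 49\right)\right) = - 1693 \left(4761 + \left(-18 + 2401 + 294\right)\right) = - 1693 \left(4761 + 2677\right) = \left(-1693\right) 7438 = -12592534$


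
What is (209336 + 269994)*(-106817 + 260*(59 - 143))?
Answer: -61669159810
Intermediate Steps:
(209336 + 269994)*(-106817 + 260*(59 - 143)) = 479330*(-106817 + 260*(-84)) = 479330*(-106817 - 21840) = 479330*(-128657) = -61669159810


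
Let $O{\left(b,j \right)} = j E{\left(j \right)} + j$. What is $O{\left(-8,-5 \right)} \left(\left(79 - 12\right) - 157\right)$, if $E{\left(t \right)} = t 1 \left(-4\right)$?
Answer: $9450$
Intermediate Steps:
$E{\left(t \right)} = - 4 t$ ($E{\left(t \right)} = t \left(-4\right) = - 4 t$)
$O{\left(b,j \right)} = j - 4 j^{2}$ ($O{\left(b,j \right)} = j \left(- 4 j\right) + j = - 4 j^{2} + j = j - 4 j^{2}$)
$O{\left(-8,-5 \right)} \left(\left(79 - 12\right) - 157\right) = - 5 \left(1 - -20\right) \left(\left(79 - 12\right) - 157\right) = - 5 \left(1 + 20\right) \left(67 - 157\right) = \left(-5\right) 21 \left(-90\right) = \left(-105\right) \left(-90\right) = 9450$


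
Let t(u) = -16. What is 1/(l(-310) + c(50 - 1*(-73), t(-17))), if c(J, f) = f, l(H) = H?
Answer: -1/326 ≈ -0.0030675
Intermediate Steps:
1/(l(-310) + c(50 - 1*(-73), t(-17))) = 1/(-310 - 16) = 1/(-326) = -1/326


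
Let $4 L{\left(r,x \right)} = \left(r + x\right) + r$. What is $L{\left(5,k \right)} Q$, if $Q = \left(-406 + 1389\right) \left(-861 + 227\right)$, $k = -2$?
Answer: $-1246444$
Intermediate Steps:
$L{\left(r,x \right)} = \frac{r}{2} + \frac{x}{4}$ ($L{\left(r,x \right)} = \frac{\left(r + x\right) + r}{4} = \frac{x + 2 r}{4} = \frac{r}{2} + \frac{x}{4}$)
$Q = -623222$ ($Q = 983 \left(-634\right) = -623222$)
$L{\left(5,k \right)} Q = \left(\frac{1}{2} \cdot 5 + \frac{1}{4} \left(-2\right)\right) \left(-623222\right) = \left(\frac{5}{2} - \frac{1}{2}\right) \left(-623222\right) = 2 \left(-623222\right) = -1246444$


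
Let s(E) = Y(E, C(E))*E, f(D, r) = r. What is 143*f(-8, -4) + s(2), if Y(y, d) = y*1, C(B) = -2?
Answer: -568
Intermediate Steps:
Y(y, d) = y
s(E) = E² (s(E) = E*E = E²)
143*f(-8, -4) + s(2) = 143*(-4) + 2² = -572 + 4 = -568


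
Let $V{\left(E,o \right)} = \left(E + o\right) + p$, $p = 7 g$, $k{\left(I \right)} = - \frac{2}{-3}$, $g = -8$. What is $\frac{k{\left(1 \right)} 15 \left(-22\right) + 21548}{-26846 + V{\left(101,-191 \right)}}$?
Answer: $- \frac{1333}{1687} \approx -0.79016$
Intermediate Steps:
$k{\left(I \right)} = \frac{2}{3}$ ($k{\left(I \right)} = \left(-2\right) \left(- \frac{1}{3}\right) = \frac{2}{3}$)
$p = -56$ ($p = 7 \left(-8\right) = -56$)
$V{\left(E,o \right)} = -56 + E + o$ ($V{\left(E,o \right)} = \left(E + o\right) - 56 = -56 + E + o$)
$\frac{k{\left(1 \right)} 15 \left(-22\right) + 21548}{-26846 + V{\left(101,-191 \right)}} = \frac{\frac{2}{3} \cdot 15 \left(-22\right) + 21548}{-26846 - 146} = \frac{10 \left(-22\right) + 21548}{-26846 - 146} = \frac{-220 + 21548}{-26992} = 21328 \left(- \frac{1}{26992}\right) = - \frac{1333}{1687}$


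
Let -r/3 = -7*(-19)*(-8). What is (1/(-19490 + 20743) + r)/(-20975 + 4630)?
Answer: -3999577/20480285 ≈ -0.19529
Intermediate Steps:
r = 3192 (r = -3*(-7*(-19))*(-8) = -399*(-8) = -3*(-1064) = 3192)
(1/(-19490 + 20743) + r)/(-20975 + 4630) = (1/(-19490 + 20743) + 3192)/(-20975 + 4630) = (1/1253 + 3192)/(-16345) = (1/1253 + 3192)*(-1/16345) = (3999577/1253)*(-1/16345) = -3999577/20480285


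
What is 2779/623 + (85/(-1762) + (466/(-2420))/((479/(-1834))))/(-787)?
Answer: 159505910537287/35765271907970 ≈ 4.4598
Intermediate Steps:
2779/623 + (85/(-1762) + (466/(-2420))/((479/(-1834))))/(-787) = 2779*(1/623) + (85*(-1/1762) + (466*(-1/2420))/((479*(-1/1834))))*(-1/787) = 397/89 + (-85/1762 - 233/(1210*(-479/1834)))*(-1/787) = 397/89 + (-85/1762 - 233/1210*(-1834/479))*(-1/787) = 397/89 + (-85/1762 + 213661/289795)*(-1/787) = 397/89 + (351838107/510618790)*(-1/787) = 397/89 - 351838107/401856987730 = 159505910537287/35765271907970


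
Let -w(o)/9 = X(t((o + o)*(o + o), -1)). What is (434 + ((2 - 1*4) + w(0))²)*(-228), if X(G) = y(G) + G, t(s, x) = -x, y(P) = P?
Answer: -190152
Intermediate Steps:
X(G) = 2*G (X(G) = G + G = 2*G)
w(o) = -18 (w(o) = -18*(-1*(-1)) = -18)
(434 + ((2 - 1*4) + w(0))²)*(-228) = (434 + ((2 - 1*4) - 18)²)*(-228) = (434 + ((2 - 4) - 18)²)*(-228) = (434 + (-2 - 18)²)*(-228) = (434 + (-20)²)*(-228) = (434 + 400)*(-228) = 834*(-228) = -190152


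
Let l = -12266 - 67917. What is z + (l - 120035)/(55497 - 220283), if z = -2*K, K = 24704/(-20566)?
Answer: 3064857519/847247219 ≈ 3.6174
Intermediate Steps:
K = -12352/10283 (K = 24704*(-1/20566) = -12352/10283 ≈ -1.2012)
l = -80183
z = 24704/10283 (z = -2*(-12352/10283) = 24704/10283 ≈ 2.4024)
z + (l - 120035)/(55497 - 220283) = 24704/10283 + (-80183 - 120035)/(55497 - 220283) = 24704/10283 - 200218/(-164786) = 24704/10283 - 200218*(-1/164786) = 24704/10283 + 100109/82393 = 3064857519/847247219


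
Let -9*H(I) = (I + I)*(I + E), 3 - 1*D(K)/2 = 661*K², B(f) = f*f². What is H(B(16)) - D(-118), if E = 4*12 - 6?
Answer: 131769202/9 ≈ 1.4641e+7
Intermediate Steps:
B(f) = f³
E = 42 (E = 48 - 6 = 42)
D(K) = 6 - 1322*K²
H(I) = -2*I*(42 + I)/9 (H(I) = -(I + I)*(I + 42)/9 = -2*I*(42 + I)/9)
H(B(16)) - D(-118) = -2/9*16³*(42 + 16³) - (6 - 1322*(-118)²) = -2/9*4096*(42 + 4096) - (6 - 1322*13924) = -2/9*4096*4138 - (6 - 18407528) = -33898496/9 - 1*(-18407522) = -33898496/9 + 18407522 = 131769202/9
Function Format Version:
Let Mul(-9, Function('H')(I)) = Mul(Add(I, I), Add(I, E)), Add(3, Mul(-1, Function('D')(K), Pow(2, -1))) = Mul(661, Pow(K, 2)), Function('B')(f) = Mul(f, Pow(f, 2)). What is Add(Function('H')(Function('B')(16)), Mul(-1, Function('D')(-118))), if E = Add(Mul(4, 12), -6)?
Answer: Rational(131769202, 9) ≈ 1.4641e+7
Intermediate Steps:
Function('B')(f) = Pow(f, 3)
E = 42 (E = Add(48, -6) = 42)
Function('D')(K) = Add(6, Mul(-1322, Pow(K, 2))) (Function('D')(K) = Add(6, Mul(-2, Mul(661, Pow(K, 2)))) = Add(6, Mul(-1322, Pow(K, 2))))
Function('H')(I) = Mul(Rational(-2, 9), I, Add(42, I)) (Function('H')(I) = Mul(Rational(-1, 9), Mul(Add(I, I), Add(I, 42))) = Mul(Rational(-1, 9), Mul(Mul(2, I), Add(42, I))) = Mul(Rational(-1, 9), Mul(2, I, Add(42, I))) = Mul(Rational(-2, 9), I, Add(42, I)))
Add(Function('H')(Function('B')(16)), Mul(-1, Function('D')(-118))) = Add(Mul(Rational(-2, 9), Pow(16, 3), Add(42, Pow(16, 3))), Mul(-1, Add(6, Mul(-1322, Pow(-118, 2))))) = Add(Mul(Rational(-2, 9), 4096, Add(42, 4096)), Mul(-1, Add(6, Mul(-1322, 13924)))) = Add(Mul(Rational(-2, 9), 4096, 4138), Mul(-1, Add(6, -18407528))) = Add(Rational(-33898496, 9), Mul(-1, -18407522)) = Add(Rational(-33898496, 9), 18407522) = Rational(131769202, 9)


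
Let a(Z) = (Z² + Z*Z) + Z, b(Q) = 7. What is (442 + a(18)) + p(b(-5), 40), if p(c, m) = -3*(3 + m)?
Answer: 979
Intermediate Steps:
a(Z) = Z + 2*Z² (a(Z) = (Z² + Z²) + Z = 2*Z² + Z = Z + 2*Z²)
p(c, m) = -9 - 3*m
(442 + a(18)) + p(b(-5), 40) = (442 + 18*(1 + 2*18)) + (-9 - 3*40) = (442 + 18*(1 + 36)) + (-9 - 120) = (442 + 18*37) - 129 = (442 + 666) - 129 = 1108 - 129 = 979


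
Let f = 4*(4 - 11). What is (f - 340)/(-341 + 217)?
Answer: 92/31 ≈ 2.9677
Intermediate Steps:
f = -28 (f = 4*(-7) = -28)
(f - 340)/(-341 + 217) = (-28 - 340)/(-341 + 217) = -368/(-124) = -368*(-1/124) = 92/31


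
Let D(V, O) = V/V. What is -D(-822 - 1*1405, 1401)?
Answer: -1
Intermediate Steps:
D(V, O) = 1
-D(-822 - 1*1405, 1401) = -1*1 = -1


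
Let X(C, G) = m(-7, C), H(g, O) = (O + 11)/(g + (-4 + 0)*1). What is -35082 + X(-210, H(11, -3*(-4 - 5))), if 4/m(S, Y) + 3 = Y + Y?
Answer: -14839690/423 ≈ -35082.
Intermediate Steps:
m(S, Y) = 4/(-3 + 2*Y) (m(S, Y) = 4/(-3 + (Y + Y)) = 4/(-3 + 2*Y))
H(g, O) = (11 + O)/(-4 + g) (H(g, O) = (11 + O)/(g - 4*1) = (11 + O)/(g - 4) = (11 + O)/(-4 + g))
X(C, G) = 4/(-3 + 2*C)
-35082 + X(-210, H(11, -3*(-4 - 5))) = -35082 + 4/(-3 + 2*(-210)) = -35082 + 4/(-3 - 420) = -35082 + 4/(-423) = -35082 + 4*(-1/423) = -35082 - 4/423 = -14839690/423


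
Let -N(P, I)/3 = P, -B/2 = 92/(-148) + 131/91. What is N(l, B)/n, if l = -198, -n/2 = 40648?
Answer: -297/40648 ≈ -0.0073066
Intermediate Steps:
n = -81296 (n = -2*40648 = -81296)
B = -5508/3367 (B = -2*(92/(-148) + 131/91) = -2*(92*(-1/148) + 131*(1/91)) = -2*(-23/37 + 131/91) = -2*2754/3367 = -5508/3367 ≈ -1.6359)
N(P, I) = -3*P
N(l, B)/n = -3*(-198)/(-81296) = 594*(-1/81296) = -297/40648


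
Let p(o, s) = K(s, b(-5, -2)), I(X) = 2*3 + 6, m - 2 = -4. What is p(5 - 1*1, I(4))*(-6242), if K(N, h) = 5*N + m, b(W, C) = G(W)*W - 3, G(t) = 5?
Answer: -362036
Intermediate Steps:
m = -2 (m = 2 - 4 = -2)
b(W, C) = -3 + 5*W (b(W, C) = 5*W - 3 = -3 + 5*W)
I(X) = 12 (I(X) = 6 + 6 = 12)
K(N, h) = -2 + 5*N (K(N, h) = 5*N - 2 = -2 + 5*N)
p(o, s) = -2 + 5*s
p(5 - 1*1, I(4))*(-6242) = (-2 + 5*12)*(-6242) = (-2 + 60)*(-6242) = 58*(-6242) = -362036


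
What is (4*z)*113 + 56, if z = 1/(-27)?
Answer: 1060/27 ≈ 39.259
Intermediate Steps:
z = -1/27 ≈ -0.037037
(4*z)*113 + 56 = (4*(-1/27))*113 + 56 = -4/27*113 + 56 = -452/27 + 56 = 1060/27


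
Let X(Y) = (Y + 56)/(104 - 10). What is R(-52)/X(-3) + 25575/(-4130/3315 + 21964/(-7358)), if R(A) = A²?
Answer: -10510268587/8414704 ≈ -1249.0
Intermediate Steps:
X(Y) = 28/47 + Y/94 (X(Y) = (56 + Y)/94 = (56 + Y)*(1/94) = 28/47 + Y/94)
R(-52)/X(-3) + 25575/(-4130/3315 + 21964/(-7358)) = (-52)²/(28/47 + (1/94)*(-3)) + 25575/(-4130/3315 + 21964/(-7358)) = 2704/(28/47 - 3/94) + 25575/(-4130*1/3315 + 21964*(-1/7358)) = 2704/(53/94) + 25575/(-826/663 - 10982/3679) = 2704*(94/53) + 25575/(-793840/187629) = 254176/53 + 25575*(-187629/793840) = 254176/53 - 959722335/158768 = -10510268587/8414704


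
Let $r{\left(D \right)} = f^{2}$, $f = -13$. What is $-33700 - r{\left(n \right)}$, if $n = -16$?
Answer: $-33869$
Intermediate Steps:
$r{\left(D \right)} = 169$ ($r{\left(D \right)} = \left(-13\right)^{2} = 169$)
$-33700 - r{\left(n \right)} = -33700 - 169 = -33869$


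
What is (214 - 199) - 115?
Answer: -100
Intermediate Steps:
(214 - 199) - 115 = 15 - 115 = -100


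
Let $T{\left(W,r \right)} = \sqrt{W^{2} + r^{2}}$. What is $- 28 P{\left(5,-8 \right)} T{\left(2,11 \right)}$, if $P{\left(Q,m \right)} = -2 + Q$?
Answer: $- 420 \sqrt{5} \approx -939.15$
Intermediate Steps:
$- 28 P{\left(5,-8 \right)} T{\left(2,11 \right)} = - 28 \left(-2 + 5\right) \sqrt{2^{2} + 11^{2}} = \left(-28\right) 3 \sqrt{4 + 121} = - 84 \sqrt{125} = - 84 \cdot 5 \sqrt{5} = - 420 \sqrt{5}$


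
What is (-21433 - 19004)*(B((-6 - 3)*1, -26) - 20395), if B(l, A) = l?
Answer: 825076548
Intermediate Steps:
(-21433 - 19004)*(B((-6 - 3)*1, -26) - 20395) = (-21433 - 19004)*((-6 - 3)*1 - 20395) = -40437*(-9*1 - 20395) = -40437*(-9 - 20395) = -40437*(-20404) = 825076548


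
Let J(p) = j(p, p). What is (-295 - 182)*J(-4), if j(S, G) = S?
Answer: 1908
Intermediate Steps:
J(p) = p
(-295 - 182)*J(-4) = (-295 - 182)*(-4) = -477*(-4) = 1908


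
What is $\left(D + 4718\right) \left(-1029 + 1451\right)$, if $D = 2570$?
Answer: $3075536$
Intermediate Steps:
$\left(D + 4718\right) \left(-1029 + 1451\right) = \left(2570 + 4718\right) \left(-1029 + 1451\right) = 7288 \cdot 422 = 3075536$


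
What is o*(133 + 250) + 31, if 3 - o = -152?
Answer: 59396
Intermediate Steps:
o = 155 (o = 3 - 1*(-152) = 3 + 152 = 155)
o*(133 + 250) + 31 = 155*(133 + 250) + 31 = 155*383 + 31 = 59365 + 31 = 59396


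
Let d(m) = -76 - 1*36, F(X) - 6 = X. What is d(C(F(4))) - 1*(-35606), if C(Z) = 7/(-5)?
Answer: 35494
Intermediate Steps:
F(X) = 6 + X
C(Z) = -7/5 (C(Z) = 7*(-1/5) = -7/5)
d(m) = -112 (d(m) = -76 - 36 = -112)
d(C(F(4))) - 1*(-35606) = -112 - 1*(-35606) = -112 + 35606 = 35494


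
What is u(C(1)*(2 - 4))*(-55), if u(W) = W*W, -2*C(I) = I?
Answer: -55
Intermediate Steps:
C(I) = -I/2
u(W) = W²
u(C(1)*(2 - 4))*(-55) = ((-½*1)*(2 - 4))²*(-55) = (-½*(-2))²*(-55) = 1²*(-55) = 1*(-55) = -55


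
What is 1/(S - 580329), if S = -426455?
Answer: -1/1006784 ≈ -9.9326e-7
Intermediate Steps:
1/(S - 580329) = 1/(-426455 - 580329) = 1/(-1006784) = -1/1006784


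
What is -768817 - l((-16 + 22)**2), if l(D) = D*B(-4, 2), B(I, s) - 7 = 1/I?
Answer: -769060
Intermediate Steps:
B(I, s) = 7 + 1/I
l(D) = 27*D/4 (l(D) = D*(7 + 1/(-4)) = D*(7 - 1/4) = D*(27/4) = 27*D/4)
-768817 - l((-16 + 22)**2) = -768817 - 27*(-16 + 22)**2/4 = -768817 - 27*6**2/4 = -768817 - 27*36/4 = -768817 - 1*243 = -768817 - 243 = -769060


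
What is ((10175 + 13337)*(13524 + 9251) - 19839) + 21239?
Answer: 535487200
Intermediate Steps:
((10175 + 13337)*(13524 + 9251) - 19839) + 21239 = (23512*22775 - 19839) + 21239 = (535485800 - 19839) + 21239 = 535465961 + 21239 = 535487200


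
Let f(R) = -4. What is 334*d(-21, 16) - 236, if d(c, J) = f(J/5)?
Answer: -1572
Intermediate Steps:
d(c, J) = -4
334*d(-21, 16) - 236 = 334*(-4) - 236 = -1336 - 236 = -1572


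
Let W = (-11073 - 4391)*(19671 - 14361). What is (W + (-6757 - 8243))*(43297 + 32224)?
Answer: -6202452125640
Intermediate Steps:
W = -82113840 (W = -15464*5310 = -82113840)
(W + (-6757 - 8243))*(43297 + 32224) = (-82113840 + (-6757 - 8243))*(43297 + 32224) = (-82113840 - 15000)*75521 = -82128840*75521 = -6202452125640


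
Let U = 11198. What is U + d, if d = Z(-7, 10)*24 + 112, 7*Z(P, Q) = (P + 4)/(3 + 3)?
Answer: 79158/7 ≈ 11308.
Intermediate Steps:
Z(P, Q) = 2/21 + P/42 (Z(P, Q) = ((P + 4)/(3 + 3))/7 = ((4 + P)/6)/7 = ((4 + P)*(⅙))/7 = (⅔ + P/6)/7 = 2/21 + P/42)
d = 772/7 (d = (2/21 + (1/42)*(-7))*24 + 112 = (2/21 - ⅙)*24 + 112 = -1/14*24 + 112 = -12/7 + 112 = 772/7 ≈ 110.29)
U + d = 11198 + 772/7 = 79158/7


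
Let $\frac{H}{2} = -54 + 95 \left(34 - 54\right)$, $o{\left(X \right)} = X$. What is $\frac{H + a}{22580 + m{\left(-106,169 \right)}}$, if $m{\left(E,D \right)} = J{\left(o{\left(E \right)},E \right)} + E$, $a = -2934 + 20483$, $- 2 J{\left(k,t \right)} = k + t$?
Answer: $\frac{13641}{22580} \approx 0.60412$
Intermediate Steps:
$J{\left(k,t \right)} = - \frac{k}{2} - \frac{t}{2}$ ($J{\left(k,t \right)} = - \frac{k + t}{2} = - \frac{k}{2} - \frac{t}{2}$)
$a = 17549$
$m{\left(E,D \right)} = 0$ ($m{\left(E,D \right)} = \left(- \frac{E}{2} - \frac{E}{2}\right) + E = - E + E = 0$)
$H = -3908$ ($H = 2 \left(-54 + 95 \left(34 - 54\right)\right) = 2 \left(-54 + 95 \left(-20\right)\right) = 2 \left(-54 - 1900\right) = 2 \left(-1954\right) = -3908$)
$\frac{H + a}{22580 + m{\left(-106,169 \right)}} = \frac{-3908 + 17549}{22580 + 0} = \frac{13641}{22580}$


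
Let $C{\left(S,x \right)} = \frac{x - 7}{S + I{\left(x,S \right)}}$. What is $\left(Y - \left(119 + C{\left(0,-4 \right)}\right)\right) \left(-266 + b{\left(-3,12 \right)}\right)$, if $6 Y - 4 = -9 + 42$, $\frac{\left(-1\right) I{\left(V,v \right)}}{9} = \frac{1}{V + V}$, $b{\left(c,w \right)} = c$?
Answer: $\frac{498995}{18} \approx 27722.0$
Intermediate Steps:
$I{\left(V,v \right)} = - \frac{9}{2 V}$ ($I{\left(V,v \right)} = - \frac{9}{V + V} = - \frac{9}{2 V}$)
$Y = \frac{37}{6}$ ($Y = \frac{2}{3} + \frac{-9 + 42}{6} = \frac{2}{3} + \frac{1}{6} \cdot 33 = \frac{2}{3} + \frac{11}{2} = \frac{37}{6} \approx 6.1667$)
$C{\left(S,x \right)} = \frac{-7 + x}{S - \frac{9}{2 x}}$ ($C{\left(S,x \right)} = \frac{x - 7}{S - \frac{9}{2 x}} = \frac{-7 + x}{S - \frac{9}{2 x}}$)
$\left(Y - \left(119 + C{\left(0,-4 \right)}\right)\right) \left(-266 + b{\left(-3,12 \right)}\right) = \left(\frac{37}{6} - \left(119 + 2 \left(-4\right) \frac{1}{-9 + 2 \cdot 0 \left(-4\right)} \left(-7 - 4\right)\right)\right) \left(-266 - 3\right) = \left(\frac{37}{6} - \left(119 + 2 \left(-4\right) \frac{1}{-9 + 0} \left(-11\right)\right)\right) \left(-269\right) = \left(\frac{37}{6} - \left(119 + 2 \left(-4\right) \frac{1}{-9} \left(-11\right)\right)\right) \left(-269\right) = \left(\frac{37}{6} - \left(119 + 2 \left(-4\right) \left(- \frac{1}{9}\right) \left(-11\right)\right)\right) \left(-269\right) = \left(\frac{37}{6} - \frac{983}{9}\right) \left(-269\right) = \left(- \frac{1855}{18}\right) \left(-269\right) = \frac{498995}{18}$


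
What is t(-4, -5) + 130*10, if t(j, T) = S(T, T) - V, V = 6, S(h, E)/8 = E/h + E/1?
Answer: 1262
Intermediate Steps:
S(h, E) = 8*E + 8*E/h (S(h, E) = 8*(E/h + E/1) = 8*(E/h + E*1) = 8*(E/h + E) = 8*(E + E/h) = 8*E + 8*E/h)
t(j, T) = 2 + 8*T (t(j, T) = 8*T*(1 + T)/T - 1*6 = (8 + 8*T) - 6 = 2 + 8*T)
t(-4, -5) + 130*10 = (2 + 8*(-5)) + 130*10 = (2 - 40) + 1300 = -38 + 1300 = 1262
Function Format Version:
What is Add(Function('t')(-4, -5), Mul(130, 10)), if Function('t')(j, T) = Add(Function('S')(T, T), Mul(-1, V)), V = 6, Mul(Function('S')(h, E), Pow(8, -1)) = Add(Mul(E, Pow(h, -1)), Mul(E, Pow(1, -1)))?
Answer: 1262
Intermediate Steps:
Function('S')(h, E) = Add(Mul(8, E), Mul(8, E, Pow(h, -1))) (Function('S')(h, E) = Mul(8, Add(Mul(E, Pow(h, -1)), Mul(E, Pow(1, -1)))) = Mul(8, Add(Mul(E, Pow(h, -1)), Mul(E, 1))) = Mul(8, Add(Mul(E, Pow(h, -1)), E)) = Mul(8, Add(E, Mul(E, Pow(h, -1)))) = Add(Mul(8, E), Mul(8, E, Pow(h, -1))))
Function('t')(j, T) = Add(2, Mul(8, T)) (Function('t')(j, T) = Add(Mul(8, T, Pow(T, -1), Add(1, T)), Mul(-1, 6)) = Add(Add(8, Mul(8, T)), -6) = Add(2, Mul(8, T)))
Add(Function('t')(-4, -5), Mul(130, 10)) = Add(Add(2, Mul(8, -5)), Mul(130, 10)) = Add(Add(2, -40), 1300) = Add(-38, 1300) = 1262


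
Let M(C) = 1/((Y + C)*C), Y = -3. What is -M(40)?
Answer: -1/1480 ≈ -0.00067568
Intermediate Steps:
M(C) = 1/(C*(-3 + C)) (M(C) = 1/((-3 + C)*C) = 1/(C*(-3 + C)))
-M(40) = -1/(40*(-3 + 40)) = -1/(40*37) = -1*1/1480 = -1/1480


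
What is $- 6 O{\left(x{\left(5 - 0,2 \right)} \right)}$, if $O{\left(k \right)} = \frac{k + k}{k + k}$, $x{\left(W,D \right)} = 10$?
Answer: $-6$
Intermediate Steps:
$O{\left(k \right)} = 1$ ($O{\left(k \right)} = \frac{2 k}{2 k} = 2 k \frac{1}{2 k} = 1$)
$- 6 O{\left(x{\left(5 - 0,2 \right)} \right)} = \left(-6\right) 1 = -6$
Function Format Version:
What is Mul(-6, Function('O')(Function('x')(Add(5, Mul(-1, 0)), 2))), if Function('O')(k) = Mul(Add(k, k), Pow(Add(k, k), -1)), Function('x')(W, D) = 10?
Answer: -6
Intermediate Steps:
Function('O')(k) = 1 (Function('O')(k) = Mul(Mul(2, k), Pow(Mul(2, k), -1)) = Mul(Mul(2, k), Mul(Rational(1, 2), Pow(k, -1))) = 1)
Mul(-6, Function('O')(Function('x')(Add(5, Mul(-1, 0)), 2))) = Mul(-6, 1) = -6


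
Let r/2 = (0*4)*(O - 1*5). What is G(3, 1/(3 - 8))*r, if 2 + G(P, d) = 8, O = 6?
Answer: 0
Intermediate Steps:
G(P, d) = 6 (G(P, d) = -2 + 8 = 6)
r = 0 (r = 2*((0*4)*(6 - 1*5)) = 2*(0*(6 - 5)) = 2*(0*1) = 2*0 = 0)
G(3, 1/(3 - 8))*r = 6*0 = 0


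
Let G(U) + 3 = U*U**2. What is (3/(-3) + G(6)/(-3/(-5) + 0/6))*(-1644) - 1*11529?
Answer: -593505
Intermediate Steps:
G(U) = -3 + U**3 (G(U) = -3 + U*U**2 = -3 + U**3)
(3/(-3) + G(6)/(-3/(-5) + 0/6))*(-1644) - 1*11529 = (3/(-3) + (-3 + 6**3)/(-3/(-5) + 0/6))*(-1644) - 1*11529 = (3*(-1/3) + (-3 + 216)/(-3*(-1/5) + 0*(1/6)))*(-1644) - 11529 = (-1 + 213/(3/5 + 0))*(-1644) - 11529 = (-1 + 213/(3/5))*(-1644) - 11529 = (-1 + 213*(5/3))*(-1644) - 11529 = (-1 + 355)*(-1644) - 11529 = 354*(-1644) - 11529 = -581976 - 11529 = -593505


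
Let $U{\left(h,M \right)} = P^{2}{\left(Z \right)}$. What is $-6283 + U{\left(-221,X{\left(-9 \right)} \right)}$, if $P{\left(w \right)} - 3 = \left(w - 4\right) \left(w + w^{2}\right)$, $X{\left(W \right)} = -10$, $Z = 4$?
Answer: $-6274$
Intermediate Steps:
$P{\left(w \right)} = 3 + \left(-4 + w\right) \left(w + w^{2}\right)$ ($P{\left(w \right)} = 3 + \left(w - 4\right) \left(w + w^{2}\right) = 3 + \left(-4 + w\right) \left(w + w^{2}\right)$)
$U{\left(h,M \right)} = 9$ ($U{\left(h,M \right)} = \left(3 + 4^{3} - 16 - 3 \cdot 4^{2}\right)^{2} = \left(3 + 64 - 16 - 48\right)^{2} = 3^{2} = 9$)
$-6283 + U{\left(-221,X{\left(-9 \right)} \right)} = -6283 + 9 = -6274$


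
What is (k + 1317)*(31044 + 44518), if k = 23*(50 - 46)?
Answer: 106466858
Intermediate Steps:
k = 92 (k = 23*4 = 92)
(k + 1317)*(31044 + 44518) = (92 + 1317)*(31044 + 44518) = 1409*75562 = 106466858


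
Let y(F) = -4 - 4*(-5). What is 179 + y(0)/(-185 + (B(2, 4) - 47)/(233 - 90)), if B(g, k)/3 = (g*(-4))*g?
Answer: 2375081/13275 ≈ 178.91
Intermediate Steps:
B(g, k) = -12*g² (B(g, k) = 3*((g*(-4))*g) = 3*((-4*g)*g) = 3*(-4*g²) = -12*g²)
y(F) = 16 (y(F) = -4 + 20 = 16)
179 + y(0)/(-185 + (B(2, 4) - 47)/(233 - 90)) = 179 + 16/(-185 + (-12*2² - 47)/(233 - 90)) = 179 + 16/(-185 + (-12*4 - 47)/143) = 179 + 16/(-185 + (-48 - 47)*(1/143)) = 179 + 16/(-185 - 95*1/143) = 179 + 16/(-185 - 95/143) = 179 + 16/(-26550/143) = 179 - 143/26550*16 = 179 - 1144/13275 = 2375081/13275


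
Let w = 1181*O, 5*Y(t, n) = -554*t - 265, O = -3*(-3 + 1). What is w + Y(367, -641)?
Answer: -168153/5 ≈ -33631.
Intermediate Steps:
O = 6 (O = -3*(-2) = 6)
Y(t, n) = -53 - 554*t/5 (Y(t, n) = (-554*t - 265)/5 = (-265 - 554*t)/5 = -53 - 554*t/5)
w = 7086 (w = 1181*6 = 7086)
w + Y(367, -641) = 7086 + (-53 - 554/5*367) = 7086 + (-53 - 203318/5) = 7086 - 203583/5 = -168153/5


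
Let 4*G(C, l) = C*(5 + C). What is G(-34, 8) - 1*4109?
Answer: -7725/2 ≈ -3862.5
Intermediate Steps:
G(C, l) = C*(5 + C)/4 (G(C, l) = (C*(5 + C))/4 = C*(5 + C)/4)
G(-34, 8) - 1*4109 = (¼)*(-34)*(5 - 34) - 1*4109 = (¼)*(-34)*(-29) - 4109 = 493/2 - 4109 = -7725/2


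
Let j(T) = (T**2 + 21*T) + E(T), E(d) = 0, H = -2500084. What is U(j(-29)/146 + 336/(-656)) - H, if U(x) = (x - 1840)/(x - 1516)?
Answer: 11335798873757/4534165 ≈ 2.5001e+6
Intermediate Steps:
j(T) = T**2 + 21*T (j(T) = (T**2 + 21*T) + 0 = T**2 + 21*T)
U(x) = (-1840 + x)/(-1516 + x)
U(j(-29)/146 + 336/(-656)) - H = (-1840 + (-29*(21 - 29)/146 + 336/(-656)))/(-1516 + (-29*(21 - 29)/146 + 336/(-656))) - 1*(-2500084) = (-1840 + (-29*(-8)*(1/146) + 336*(-1/656)))/(-1516 + (-29*(-8)*(1/146) + 336*(-1/656))) + 2500084 = (-1840 + (232*(1/146) - 21/41))/(-1516 + (232*(1/146) - 21/41)) + 2500084 = (-1840 + (116/73 - 21/41))/(-1516 + (116/73 - 21/41)) + 2500084 = (-1840 + 3223/2993)/(-1516 + 3223/2993) + 2500084 = -5503897/2993/(-4534165/2993) + 2500084 = -2993/4534165*(-5503897/2993) + 2500084 = 5503897/4534165 + 2500084 = 11335798873757/4534165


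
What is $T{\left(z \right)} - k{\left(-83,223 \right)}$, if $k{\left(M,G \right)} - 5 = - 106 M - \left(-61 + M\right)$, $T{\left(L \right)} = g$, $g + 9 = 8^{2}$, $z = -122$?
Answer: $-8892$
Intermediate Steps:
$g = 55$ ($g = -9 + 8^{2} = -9 + 64 = 55$)
$T{\left(L \right)} = 55$
$k{\left(M,G \right)} = 66 - 107 M$ ($k{\left(M,G \right)} = 5 - \left(-61 + 107 M\right) = 66 - 107 M$)
$T{\left(z \right)} - k{\left(-83,223 \right)} = 55 - \left(66 - -8881\right) = 55 - \left(66 + 8881\right) = 55 - 8947 = -8892$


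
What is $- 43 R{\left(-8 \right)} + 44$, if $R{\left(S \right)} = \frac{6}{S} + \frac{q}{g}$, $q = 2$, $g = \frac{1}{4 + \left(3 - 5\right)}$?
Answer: $- \frac{383}{4} \approx -95.75$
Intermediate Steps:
$g = \frac{1}{2}$ ($g = \frac{1}{4 - 2} = \frac{1}{2} \approx 0.5$)
$R{\left(S \right)} = 4 + \frac{6}{S}$ ($R{\left(S \right)} = \frac{6}{S} + 2 \frac{1}{\frac{1}{2}} = \frac{6}{S} + 2 \cdot 2 = \frac{6}{S} + 4 = 4 + \frac{6}{S}$)
$- 43 R{\left(-8 \right)} + 44 = - 43 \left(4 + \frac{6}{-8}\right) + 44 = - 43 \left(4 + 6 \left(- \frac{1}{8}\right)\right) + 44 = - 43 \left(4 - \frac{3}{4}\right) + 44 = \left(-43\right) \frac{13}{4} + 44 = - \frac{559}{4} + 44 = - \frac{383}{4}$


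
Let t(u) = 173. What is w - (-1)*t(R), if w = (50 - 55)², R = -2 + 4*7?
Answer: 198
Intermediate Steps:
R = 26 (R = -2 + 28 = 26)
w = 25 (w = (-5)² = 25)
w - (-1)*t(R) = 25 - (-1)*173 = 25 - 1*(-173) = 25 + 173 = 198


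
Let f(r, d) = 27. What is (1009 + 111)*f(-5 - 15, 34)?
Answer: 30240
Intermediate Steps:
(1009 + 111)*f(-5 - 15, 34) = (1009 + 111)*27 = 1120*27 = 30240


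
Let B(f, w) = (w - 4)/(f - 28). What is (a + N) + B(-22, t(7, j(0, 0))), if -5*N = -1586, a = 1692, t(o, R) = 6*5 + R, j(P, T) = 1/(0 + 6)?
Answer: 602603/300 ≈ 2008.7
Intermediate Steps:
j(P, T) = ⅙ (j(P, T) = 1/6 = ⅙)
t(o, R) = 30 + R
B(f, w) = (-4 + w)/(-28 + f)
N = 1586/5 (N = -⅕*(-1586) = 1586/5 ≈ 317.20)
(a + N) + B(-22, t(7, j(0, 0))) = (1692 + 1586/5) + (-4 + (30 + ⅙))/(-28 - 22) = 10046/5 + (-4 + 181/6)/(-50) = 10046/5 - 1/50*157/6 = 10046/5 - 157/300 = 602603/300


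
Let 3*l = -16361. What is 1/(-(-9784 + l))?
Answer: 3/45713 ≈ 6.5627e-5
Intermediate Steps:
l = -16361/3 (l = (1/3)*(-16361) = -16361/3 ≈ -5453.7)
1/(-(-9784 + l)) = 1/(-(-9784 - 16361/3)) = 1/(-1*(-45713/3)) = 1/(45713/3) = 3/45713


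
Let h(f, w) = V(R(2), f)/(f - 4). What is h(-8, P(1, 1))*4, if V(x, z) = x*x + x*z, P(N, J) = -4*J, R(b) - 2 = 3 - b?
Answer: 5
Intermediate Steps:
R(b) = 5 - b (R(b) = 2 + (3 - b) = 5 - b)
V(x, z) = x**2 + x*z
h(f, w) = (9 + 3*f)/(-4 + f) (h(f, w) = ((5 - 1*2)*((5 - 1*2) + f))/(f - 4) = ((5 - 2)*((5 - 2) + f))/(-4 + f) = (3*(3 + f))/(-4 + f) = (9 + 3*f)/(-4 + f))
h(-8, P(1, 1))*4 = (3*(3 - 8)/(-4 - 8))*4 = (3*(-5)/(-12))*4 = (3*(-1/12)*(-5))*4 = (5/4)*4 = 5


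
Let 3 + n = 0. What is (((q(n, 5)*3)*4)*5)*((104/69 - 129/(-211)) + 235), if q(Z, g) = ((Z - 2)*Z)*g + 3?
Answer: 5385447600/4853 ≈ 1.1097e+6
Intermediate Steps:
n = -3 (n = -3 + 0 = -3)
q(Z, g) = 3 + Z*g*(-2 + Z) (q(Z, g) = ((-2 + Z)*Z)*g + 3 = (Z*(-2 + Z))*g + 3 = Z*g*(-2 + Z) + 3 = 3 + Z*g*(-2 + Z))
(((q(n, 5)*3)*4)*5)*((104/69 - 129/(-211)) + 235) = ((((3 + 5*(-3)**2 - 2*(-3)*5)*3)*4)*5)*((104/69 - 129/(-211)) + 235) = ((((3 + 5*9 + 30)*3)*4)*5)*((104*(1/69) - 129*(-1/211)) + 235) = ((((3 + 45 + 30)*3)*4)*5)*((104/69 + 129/211) + 235) = (((78*3)*4)*5)*(30845/14559 + 235) = ((234*4)*5)*(3452210/14559) = (936*5)*(3452210/14559) = 4680*(3452210/14559) = 5385447600/4853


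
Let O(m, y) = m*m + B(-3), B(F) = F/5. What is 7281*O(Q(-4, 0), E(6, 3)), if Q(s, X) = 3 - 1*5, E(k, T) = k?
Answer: 123777/5 ≈ 24755.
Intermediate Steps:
Q(s, X) = -2 (Q(s, X) = 3 - 5 = -2)
B(F) = F/5 (B(F) = F*(1/5) = F/5)
O(m, y) = -3/5 + m**2 (O(m, y) = m*m + (1/5)*(-3) = m**2 - 3/5 = -3/5 + m**2)
7281*O(Q(-4, 0), E(6, 3)) = 7281*(-3/5 + (-2)**2) = 7281*(-3/5 + 4) = 7281*(17/5) = 123777/5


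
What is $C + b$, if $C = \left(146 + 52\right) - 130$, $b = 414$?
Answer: $482$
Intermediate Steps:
$C = 68$ ($C = 198 - 130 = 68$)
$C + b = 68 + 414 = 482$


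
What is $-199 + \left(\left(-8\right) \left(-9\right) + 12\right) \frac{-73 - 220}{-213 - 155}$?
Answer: $- \frac{12155}{92} \approx -132.12$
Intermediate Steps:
$-199 + \left(\left(-8\right) \left(-9\right) + 12\right) \frac{-73 - 220}{-213 - 155} = -199 + \left(72 + 12\right) \left(- \frac{293}{-368}\right) = -199 + 84 \left(\left(-293\right) \left(- \frac{1}{368}\right)\right) = -199 + 84 \cdot \frac{293}{368} = -199 + \frac{6153}{92} = - \frac{12155}{92}$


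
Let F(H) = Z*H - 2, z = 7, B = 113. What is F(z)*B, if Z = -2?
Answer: -1808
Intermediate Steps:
F(H) = -2 - 2*H (F(H) = -2*H - 2 = -2 - 2*H)
F(z)*B = (-2 - 2*7)*113 = (-2 - 14)*113 = -16*113 = -1808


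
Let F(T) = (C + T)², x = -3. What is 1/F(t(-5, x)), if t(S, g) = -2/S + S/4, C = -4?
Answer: 400/9409 ≈ 0.042512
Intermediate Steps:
t(S, g) = -2/S + S/4 (t(S, g) = -2/S + S*(¼) = -2/S + S/4)
F(T) = (-4 + T)²
1/F(t(-5, x)) = 1/((-4 + (-2/(-5) + (¼)*(-5)))²) = 1/((-4 + (-2*(-⅕) - 5/4))²) = 1/((-4 + (⅖ - 5/4))²) = 1/((-4 - 17/20)²) = 1/((-97/20)²) = 1/(9409/400) = 400/9409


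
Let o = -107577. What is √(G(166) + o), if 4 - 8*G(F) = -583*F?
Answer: I*√381917/2 ≈ 309.0*I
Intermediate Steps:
G(F) = ½ + 583*F/8 (G(F) = ½ - (-583)*F/8 = ½ + 583*F/8)
√(G(166) + o) = √((½ + (583/8)*166) - 107577) = √((½ + 48389/4) - 107577) = √(48391/4 - 107577) = √(-381917/4) = I*√381917/2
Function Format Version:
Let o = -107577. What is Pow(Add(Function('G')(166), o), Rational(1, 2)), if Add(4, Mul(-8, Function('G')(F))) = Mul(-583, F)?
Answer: Mul(Rational(1, 2), I, Pow(381917, Rational(1, 2))) ≈ Mul(309.00, I)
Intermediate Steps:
Function('G')(F) = Add(Rational(1, 2), Mul(Rational(583, 8), F)) (Function('G')(F) = Add(Rational(1, 2), Mul(Rational(-1, 8), Mul(-583, F))) = Add(Rational(1, 2), Mul(Rational(583, 8), F)))
Pow(Add(Function('G')(166), o), Rational(1, 2)) = Pow(Add(Add(Rational(1, 2), Mul(Rational(583, 8), 166)), -107577), Rational(1, 2)) = Pow(Add(Add(Rational(1, 2), Rational(48389, 4)), -107577), Rational(1, 2)) = Pow(Add(Rational(48391, 4), -107577), Rational(1, 2)) = Pow(Rational(-381917, 4), Rational(1, 2)) = Mul(Rational(1, 2), I, Pow(381917, Rational(1, 2)))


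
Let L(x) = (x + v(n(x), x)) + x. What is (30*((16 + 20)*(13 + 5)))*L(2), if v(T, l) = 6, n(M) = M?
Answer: 194400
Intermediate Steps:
L(x) = 6 + 2*x (L(x) = (x + 6) + x = (6 + x) + x = 6 + 2*x)
(30*((16 + 20)*(13 + 5)))*L(2) = (30*((16 + 20)*(13 + 5)))*(6 + 2*2) = (30*(36*18))*(6 + 4) = (30*648)*10 = 19440*10 = 194400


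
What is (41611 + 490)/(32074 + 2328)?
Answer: 42101/34402 ≈ 1.2238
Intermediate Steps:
(41611 + 490)/(32074 + 2328) = 42101/34402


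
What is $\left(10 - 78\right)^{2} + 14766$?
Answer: $19390$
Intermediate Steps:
$\left(10 - 78\right)^{2} + 14766 = \left(-68\right)^{2} + 14766 = 4624 + 14766 = 19390$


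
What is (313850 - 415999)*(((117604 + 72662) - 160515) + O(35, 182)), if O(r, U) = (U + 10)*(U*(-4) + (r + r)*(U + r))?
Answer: -286676571795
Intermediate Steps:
O(r, U) = (10 + U)*(-4*U + 2*r*(U + r)) (O(r, U) = (10 + U)*(-4*U + (2*r)*(U + r)) = (10 + U)*(-4*U + 2*r*(U + r)))
(313850 - 415999)*(((117604 + 72662) - 160515) + O(35, 182)) = (313850 - 415999)*(((117604 + 72662) - 160515) + (-40*182 - 4*182**2 + 20*35**2 + 2*182*35**2 + 2*35*182**2 + 20*182*35)) = -102149*((190266 - 160515) + (-7280 - 4*33124 + 20*1225 + 2*182*1225 + 2*35*33124 + 127400)) = -102149*(29751 + (-7280 - 132496 + 24500 + 445900 + 2318680 + 127400)) = -102149*(29751 + 2776704) = -102149*2806455 = -286676571795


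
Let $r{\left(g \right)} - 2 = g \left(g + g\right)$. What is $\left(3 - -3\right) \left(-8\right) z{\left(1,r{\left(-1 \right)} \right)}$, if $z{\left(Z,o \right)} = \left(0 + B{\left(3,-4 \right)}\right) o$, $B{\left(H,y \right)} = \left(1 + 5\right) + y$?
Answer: $-384$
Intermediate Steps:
$r{\left(g \right)} = 2 + 2 g^{2}$ ($r{\left(g \right)} = 2 + g \left(g + g\right) = 2 + g 2 g = 2 + 2 g^{2}$)
$B{\left(H,y \right)} = 6 + y$
$z{\left(Z,o \right)} = 2 o$ ($z{\left(Z,o \right)} = \left(0 + \left(6 - 4\right)\right) o = \left(0 + 2\right) o = 2 o$)
$\left(3 - -3\right) \left(-8\right) z{\left(1,r{\left(-1 \right)} \right)} = \left(3 - -3\right) \left(-8\right) 2 \left(2 + 2 \left(-1\right)^{2}\right) = \left(3 + 3\right) \left(-8\right) 2 \left(2 + 2 \cdot 1\right) = 6 \left(-8\right) 2 \left(2 + 2\right) = - 48 \cdot 2 \cdot 4 = \left(-48\right) 8 = -384$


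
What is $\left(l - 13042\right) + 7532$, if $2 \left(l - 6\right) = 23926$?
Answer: $6459$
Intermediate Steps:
$l = 11969$ ($l = 6 + \frac{1}{2} \cdot 23926 = 6 + 11963 = 11969$)
$\left(l - 13042\right) + 7532 = \left(11969 - 13042\right) + 7532 = -1073 + 7532 = 6459$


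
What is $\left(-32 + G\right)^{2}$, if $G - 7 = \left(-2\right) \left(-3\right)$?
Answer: $361$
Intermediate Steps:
$G = 13$ ($G = 7 - -6 = 7 + 6 = 13$)
$\left(-32 + G\right)^{2} = \left(-32 + 13\right)^{2} = \left(-19\right)^{2} = 361$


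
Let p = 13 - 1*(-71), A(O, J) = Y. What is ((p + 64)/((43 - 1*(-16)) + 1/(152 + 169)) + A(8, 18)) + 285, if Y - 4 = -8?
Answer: 1342412/4735 ≈ 283.51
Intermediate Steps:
Y = -4 (Y = 4 - 8 = -4)
A(O, J) = -4
p = 84 (p = 13 + 71 = 84)
((p + 64)/((43 - 1*(-16)) + 1/(152 + 169)) + A(8, 18)) + 285 = ((84 + 64)/((43 - 1*(-16)) + 1/(152 + 169)) - 4) + 285 = (148/((43 + 16) + 1/321) - 4) + 285 = (148/(59 + 1/321) - 4) + 285 = (148/(18940/321) - 4) + 285 = (148*(321/18940) - 4) + 285 = (11877/4735 - 4) + 285 = -7063/4735 + 285 = 1342412/4735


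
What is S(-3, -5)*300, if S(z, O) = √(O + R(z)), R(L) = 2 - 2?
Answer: 300*I*√5 ≈ 670.82*I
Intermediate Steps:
R(L) = 0
S(z, O) = √O (S(z, O) = √(O + 0) = √O)
S(-3, -5)*300 = √(-5)*300 = (I*√5)*300 = 300*I*√5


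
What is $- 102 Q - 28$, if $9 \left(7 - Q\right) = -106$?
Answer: $- \frac{5830}{3} \approx -1943.3$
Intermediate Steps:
$Q = \frac{169}{9}$ ($Q = 7 - - \frac{106}{9} = 7 + \frac{106}{9} = \frac{169}{9} \approx 18.778$)
$- 102 Q - 28 = \left(-102\right) \frac{169}{9} - 28 = - \frac{5746}{3} - 28 = - \frac{5830}{3}$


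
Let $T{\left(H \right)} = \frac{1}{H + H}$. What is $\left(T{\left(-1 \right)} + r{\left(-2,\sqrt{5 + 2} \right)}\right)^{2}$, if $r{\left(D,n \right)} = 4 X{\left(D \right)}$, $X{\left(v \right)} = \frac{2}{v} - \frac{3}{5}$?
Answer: $\frac{4761}{100} \approx 47.61$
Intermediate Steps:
$T{\left(H \right)} = \frac{1}{2 H}$
$X{\left(v \right)} = - \frac{3}{5} + \frac{2}{v}$ ($X{\left(v \right)} = \frac{2}{v} - \frac{3}{5} = - \frac{3}{5} + \frac{2}{v}$)
$r{\left(D,n \right)} = - \frac{12}{5} + \frac{8}{D}$ ($r{\left(D,n \right)} = 4 \left(- \frac{3}{5} + \frac{2}{D}\right) = - \frac{12}{5} + \frac{8}{D}$)
$\left(T{\left(-1 \right)} + r{\left(-2,\sqrt{5 + 2} \right)}\right)^{2} = \left(\frac{1}{2 \left(-1\right)} + \left(- \frac{12}{5} + \frac{8}{-2}\right)\right)^{2} = \left(\frac{1}{2} \left(-1\right) + \left(- \frac{12}{5} + 8 \left(- \frac{1}{2}\right)\right)\right)^{2} = \left(- \frac{1}{2} - \frac{32}{5}\right)^{2} = \left(- \frac{69}{10}\right)^{2} = \frac{4761}{100}$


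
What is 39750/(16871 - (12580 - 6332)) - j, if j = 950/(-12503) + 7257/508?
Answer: -235423474011/22490746484 ≈ -10.468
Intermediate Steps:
j = 90251671/6351524 (j = 950*(-1/12503) + 7257*(1/508) = -950/12503 + 7257/508 = 90251671/6351524 ≈ 14.209)
39750/(16871 - (12580 - 6332)) - j = 39750/(16871 - (12580 - 6332)) - 1*90251671/6351524 = 39750/(16871 - 1*6248) - 90251671/6351524 = 39750/(16871 - 6248) - 90251671/6351524 = 39750/10623 - 90251671/6351524 = 39750*(1/10623) - 90251671/6351524 = 13250/3541 - 90251671/6351524 = -235423474011/22490746484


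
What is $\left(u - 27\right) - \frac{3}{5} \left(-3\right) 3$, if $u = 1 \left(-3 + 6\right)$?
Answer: $- \frac{648}{5} \approx -129.6$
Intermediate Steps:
$u = 3$ ($u = 1 \cdot 3 = 3$)
$\left(u - 27\right) - \frac{3}{5} \left(-3\right) 3 = \left(3 - 27\right) - \frac{3}{5} \left(-3\right) 3 = - 24 \left(-3\right) \frac{1}{5} \left(-3\right) 3 = - 24 \left(- \frac{3}{5}\right) \left(-3\right) 3 = - 24 \cdot \frac{9}{5} \cdot 3 = \left(-24\right) \frac{27}{5} = - \frac{648}{5}$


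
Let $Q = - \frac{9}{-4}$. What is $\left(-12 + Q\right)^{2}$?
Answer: $\frac{1521}{16} \approx 95.063$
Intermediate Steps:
$Q = \frac{9}{4}$ ($Q = \left(-9\right) \left(- \frac{1}{4}\right) = \frac{9}{4} \approx 2.25$)
$\left(-12 + Q\right)^{2} = \left(-12 + \frac{9}{4}\right)^{2} = \left(- \frac{39}{4}\right)^{2} = \frac{1521}{16}$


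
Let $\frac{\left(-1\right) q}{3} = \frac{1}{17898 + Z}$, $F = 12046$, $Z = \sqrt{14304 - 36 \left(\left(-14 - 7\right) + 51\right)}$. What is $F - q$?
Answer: $\frac{33847694491}{2809870} - \frac{\sqrt{3306}}{53387530} \approx 12046.0$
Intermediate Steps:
$Z = 2 \sqrt{3306}$ ($Z = \sqrt{14304 - 36 \left(-21 + 51\right)} = \sqrt{14304 - 1080} = \sqrt{13224} = 2 \sqrt{3306} \approx 115.0$)
$q = - \frac{3}{17898 + 2 \sqrt{3306}} \approx -0.00016655$
$F - q = 12046 - \left(- \frac{471}{2809870} + \frac{\sqrt{3306}}{53387530}\right) = 12046 + \left(\frac{471}{2809870} - \frac{\sqrt{3306}}{53387530}\right) = \frac{33847694491}{2809870} - \frac{\sqrt{3306}}{53387530}$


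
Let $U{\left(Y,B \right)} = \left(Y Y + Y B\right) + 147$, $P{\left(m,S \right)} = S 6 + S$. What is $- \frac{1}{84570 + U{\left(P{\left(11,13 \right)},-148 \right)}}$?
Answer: $- \frac{1}{79530} \approx -1.2574 \cdot 10^{-5}$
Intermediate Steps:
$P{\left(m,S \right)} = 7 S$ ($P{\left(m,S \right)} = 6 S + S = 7 S$)
$U{\left(Y,B \right)} = 147 + Y^{2} + B Y$ ($U{\left(Y,B \right)} = \left(Y^{2} + B Y\right) + 147 = 147 + Y^{2} + B Y$)
$- \frac{1}{84570 + U{\left(P{\left(11,13 \right)},-148 \right)}} = - \frac{1}{84570 + \left(147 + \left(7 \cdot 13\right)^{2} - 148 \cdot 7 \cdot 13\right)} = - \frac{1}{84570 + \left(147 + 91^{2} - 13468\right)} = - \frac{1}{84570 + \left(147 + 8281 - 13468\right)} = - \frac{1}{84570 - 5040} = - \frac{1}{79530}$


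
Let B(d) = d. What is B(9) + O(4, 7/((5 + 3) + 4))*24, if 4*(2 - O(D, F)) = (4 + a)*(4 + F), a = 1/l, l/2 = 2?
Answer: -479/8 ≈ -59.875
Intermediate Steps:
l = 4 (l = 2*2 = 4)
a = ¼ (a = 1/4 = ¼ ≈ 0.25000)
O(D, F) = -9/4 - 17*F/16 (O(D, F) = 2 - (4 + ¼)*(4 + F)/4 = 2 - 17*(4 + F)/16 = 2 - (17 + 17*F/4)/4 = 2 + (-17/4 - 17*F/16) = -9/4 - 17*F/16)
B(9) + O(4, 7/((5 + 3) + 4))*24 = 9 + (-9/4 - 119/(16*((5 + 3) + 4)))*24 = 9 + (-9/4 - 119/(16*(8 + 4)))*24 = 9 + (-9/4 - 119/(16*12))*24 = 9 + (-9/4 - 17/16*7/12)*24 = 9 + (-9/4 - 119/192)*24 = 9 - 551/192*24 = 9 - 551/8 = -479/8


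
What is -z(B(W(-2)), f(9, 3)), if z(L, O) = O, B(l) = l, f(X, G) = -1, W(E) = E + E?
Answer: 1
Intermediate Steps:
W(E) = 2*E
-z(B(W(-2)), f(9, 3)) = -1*(-1) = 1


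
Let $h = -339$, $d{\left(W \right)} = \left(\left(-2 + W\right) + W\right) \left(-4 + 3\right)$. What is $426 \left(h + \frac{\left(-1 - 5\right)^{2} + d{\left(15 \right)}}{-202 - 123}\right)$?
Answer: $- \frac{46937958}{325} \approx -1.4442 \cdot 10^{5}$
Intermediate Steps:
$d{\left(W \right)} = 2 - 2 W$ ($d{\left(W \right)} = \left(-2 + 2 W\right) \left(-1\right) = 2 - 2 W$)
$426 \left(h + \frac{\left(-1 - 5\right)^{2} + d{\left(15 \right)}}{-202 - 123}\right) = 426 \left(-339 + \frac{\left(-1 - 5\right)^{2} + \left(2 - 30\right)}{-202 - 123}\right) = 426 \left(-339 + \frac{\left(-6\right)^{2} + \left(2 - 30\right)}{-325}\right) = 426 \left(-339 + \left(36 - 28\right) \left(- \frac{1}{325}\right)\right) = 426 \left(-339 + 8 \left(- \frac{1}{325}\right)\right) = 426 \left(-339 - \frac{8}{325}\right) = 426 \left(- \frac{110183}{325}\right) = - \frac{46937958}{325}$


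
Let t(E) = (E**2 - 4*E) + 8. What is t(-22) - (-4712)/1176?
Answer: 85849/147 ≈ 584.01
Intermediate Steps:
t(E) = 8 + E**2 - 4*E
t(-22) - (-4712)/1176 = (8 + (-22)**2 - 4*(-22)) - (-4712)/1176 = (8 + 484 + 88) - (-4712)/1176 = 580 - 1*(-589/147) = 580 + 589/147 = 85849/147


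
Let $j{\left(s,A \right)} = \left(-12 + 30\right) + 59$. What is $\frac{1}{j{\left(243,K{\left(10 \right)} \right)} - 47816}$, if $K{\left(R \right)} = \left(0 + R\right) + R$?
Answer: $- \frac{1}{47739} \approx -2.0947 \cdot 10^{-5}$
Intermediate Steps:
$K{\left(R \right)} = 2 R$ ($K{\left(R \right)} = R + R = 2 R$)
$j{\left(s,A \right)} = 77$ ($j{\left(s,A \right)} = 18 + 59 = 77$)
$\frac{1}{j{\left(243,K{\left(10 \right)} \right)} - 47816} = \frac{1}{77 - 47816} = \frac{1}{-47739} = - \frac{1}{47739}$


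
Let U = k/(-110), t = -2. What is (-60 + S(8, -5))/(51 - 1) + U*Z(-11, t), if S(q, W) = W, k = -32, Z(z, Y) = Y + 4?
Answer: -79/110 ≈ -0.71818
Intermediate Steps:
Z(z, Y) = 4 + Y
U = 16/55 (U = -32/(-110) = -32*(-1/110) = 16/55 ≈ 0.29091)
(-60 + S(8, -5))/(51 - 1) + U*Z(-11, t) = (-60 - 5)/(51 - 1) + 16*(4 - 2)/55 = -65/50 + (16/55)*2 = -65*1/50 + 32/55 = -13/10 + 32/55 = -79/110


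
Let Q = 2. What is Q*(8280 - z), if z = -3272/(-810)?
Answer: 6703528/405 ≈ 16552.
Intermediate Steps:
z = 1636/405 (z = -3272*(-1/810) = 1636/405 ≈ 4.0395)
Q*(8280 - z) = 2*(8280 - 1*1636/405) = 2*(8280 - 1636/405) = 2*(3351764/405) = 6703528/405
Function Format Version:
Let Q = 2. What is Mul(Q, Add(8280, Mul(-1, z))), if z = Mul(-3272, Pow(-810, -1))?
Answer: Rational(6703528, 405) ≈ 16552.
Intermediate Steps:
z = Rational(1636, 405) (z = Mul(-3272, Rational(-1, 810)) = Rational(1636, 405) ≈ 4.0395)
Mul(Q, Add(8280, Mul(-1, z))) = Mul(2, Add(8280, Mul(-1, Rational(1636, 405)))) = Mul(2, Add(8280, Rational(-1636, 405))) = Mul(2, Rational(3351764, 405)) = Rational(6703528, 405)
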